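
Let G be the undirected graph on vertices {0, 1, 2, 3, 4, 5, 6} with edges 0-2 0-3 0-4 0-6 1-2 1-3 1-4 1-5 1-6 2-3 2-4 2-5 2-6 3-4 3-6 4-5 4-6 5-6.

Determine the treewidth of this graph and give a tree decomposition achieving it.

Each bag holds 5 vertices, so the decomposition has width 4, which upper-bounds the treewidth. On the other hand G contains the 5-clique {0, 2, 3, 4, 6}. A clique must lie in a single bag of any decomposition, so no decomposition can have width below 4. Combining the bounds, tw(G) = 4.

Treewidth 4.
One optimal decomposition is:
Bags: B1 = {0, 2, 3, 4, 6}  B2 = {1, 2, 3, 4, 6}  B3 = {1, 2, 4, 5, 6}
Tree: B1–B2, B2–B3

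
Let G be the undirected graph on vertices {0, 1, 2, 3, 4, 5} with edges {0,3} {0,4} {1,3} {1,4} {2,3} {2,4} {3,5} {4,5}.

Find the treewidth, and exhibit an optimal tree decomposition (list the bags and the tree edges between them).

Every bag has size at most 3, so the width is 3 − 1 = 2 and tw(G) ≤ 2. The edges 2–4–1–3–2 form a cycle, so G is not a tree and its treewidth is at least 2. The upper and lower bounds meet at 2, so that is the treewidth.

Treewidth 2.
One such decomposition:
Bags: B1 = {2, 3, 4}  B2 = {1, 3, 4}  B3 = {3, 4, 5}  B4 = {0, 3, 4}
Tree: B1–B2, B2–B3, B3–B4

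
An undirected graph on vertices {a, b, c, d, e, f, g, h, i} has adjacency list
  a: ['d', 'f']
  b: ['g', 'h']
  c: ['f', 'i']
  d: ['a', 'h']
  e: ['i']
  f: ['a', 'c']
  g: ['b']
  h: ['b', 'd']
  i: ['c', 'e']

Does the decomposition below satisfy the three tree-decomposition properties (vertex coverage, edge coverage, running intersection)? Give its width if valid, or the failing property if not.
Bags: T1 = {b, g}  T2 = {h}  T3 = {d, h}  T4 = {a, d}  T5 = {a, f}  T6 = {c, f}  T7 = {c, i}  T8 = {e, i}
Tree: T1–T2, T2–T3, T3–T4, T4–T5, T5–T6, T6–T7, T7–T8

No — edge (b,h) lies in no bag.

A tree decomposition must satisfy three properties: every vertex lies in some bag; for every edge, both endpoints lie together in some bag; and for every vertex, the bags containing it form a connected subtree. Here edge (b,h) lies in no bag, so the decomposition is invalid.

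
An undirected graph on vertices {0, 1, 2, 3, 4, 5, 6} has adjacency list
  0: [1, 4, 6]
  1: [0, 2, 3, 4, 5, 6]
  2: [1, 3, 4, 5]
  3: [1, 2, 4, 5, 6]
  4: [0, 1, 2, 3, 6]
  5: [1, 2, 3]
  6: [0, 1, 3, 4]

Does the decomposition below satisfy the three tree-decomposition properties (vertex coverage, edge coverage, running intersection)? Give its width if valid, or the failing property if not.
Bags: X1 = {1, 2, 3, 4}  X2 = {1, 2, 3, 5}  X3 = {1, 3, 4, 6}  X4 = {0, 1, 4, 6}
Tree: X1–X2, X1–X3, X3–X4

Checking the three conditions: (i) the bags cover all of {0, 1, 2, 3, 4, 5, 6}; (ii) for each edge, some bag contains both endpoints; (iii) the bags containing any fixed vertex form a subtree. All hold, so the decomposition is valid with width 4 − 1 = 3.

Yes; width 3.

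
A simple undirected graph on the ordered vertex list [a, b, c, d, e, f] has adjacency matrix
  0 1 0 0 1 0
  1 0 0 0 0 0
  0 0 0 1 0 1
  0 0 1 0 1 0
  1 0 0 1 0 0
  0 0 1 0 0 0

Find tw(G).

A width-1 tree decomposition is:
Bags: B1 = {c, f}  B2 = {c, d}  B3 = {d, e}  B4 = {a, e}  B5 = {a, b}
Tree: B1–B2, B2–B3, B3–B4, B4–B5
The largest bag has 2 vertices, giving width 1; this decomposition certifies tw(G) ≤ 1. Since G has at least one edge (e.g. f–c), it is not an edgeless graph, so tw(G) ≥ 1. Combining the bounds, tw(G) = 1.

1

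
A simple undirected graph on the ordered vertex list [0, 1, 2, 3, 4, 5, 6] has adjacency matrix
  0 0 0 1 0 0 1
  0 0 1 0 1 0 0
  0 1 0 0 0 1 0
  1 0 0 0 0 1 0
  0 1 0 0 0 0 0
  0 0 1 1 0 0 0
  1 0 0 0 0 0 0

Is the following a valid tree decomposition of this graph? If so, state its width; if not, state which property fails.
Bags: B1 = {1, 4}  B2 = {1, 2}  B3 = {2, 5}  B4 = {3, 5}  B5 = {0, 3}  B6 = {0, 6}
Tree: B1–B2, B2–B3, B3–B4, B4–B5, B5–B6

Yes; width 1.

Vertex coverage: the bags together contain {0, 1, 2, 3, 4, 5, 6}, the full vertex set. Edge coverage: each edge of G has both endpoints in at least one bag. Running intersection: for every vertex, the bags containing it form a connected subtree. All three properties hold, so this is a valid tree decomposition of width max|bag| − 1 = 1, and hence tw(G) ≤ 1.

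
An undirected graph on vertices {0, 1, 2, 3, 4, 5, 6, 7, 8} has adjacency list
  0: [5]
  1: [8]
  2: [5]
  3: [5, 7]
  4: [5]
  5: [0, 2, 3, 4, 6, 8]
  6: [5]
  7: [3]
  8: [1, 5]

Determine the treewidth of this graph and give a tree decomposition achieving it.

Treewidth 1.
One optimal decomposition is:
Bags: B1 = {4, 5}  B2 = {3, 5}  B3 = {0, 5}  B4 = {3, 7}  B5 = {5, 8}  B6 = {2, 5}  B7 = {1, 8}  B8 = {5, 6}
Tree: B1–B2, B2–B3, B2–B4, B3–B5, B1–B6, B5–B7, B3–B8

The largest bag has 2 vertices, giving width 1; this decomposition certifies tw(G) ≤ 1. Since G has at least one edge (e.g. 4–5), it is not an edgeless graph, so tw(G) ≥ 1. Combining the bounds, tw(G) = 1.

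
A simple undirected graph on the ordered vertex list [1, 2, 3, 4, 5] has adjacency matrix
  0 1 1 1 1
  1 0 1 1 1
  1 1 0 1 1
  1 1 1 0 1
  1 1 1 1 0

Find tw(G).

A width-4 tree decomposition is:
Bags: B1 = {1, 2, 3, 4, 5}
Tree: (single bag)
A single bag containing all 5 vertices is trivially a valid decomposition of width 4. For the lower bound, the 5 vertices {1, 2, 3, 4, 5} are pairwise adjacent, and any tree decomposition puts a clique entirely inside one bag — forcing width ≥ 4. The upper and lower bounds meet at 4, so that is the treewidth.

4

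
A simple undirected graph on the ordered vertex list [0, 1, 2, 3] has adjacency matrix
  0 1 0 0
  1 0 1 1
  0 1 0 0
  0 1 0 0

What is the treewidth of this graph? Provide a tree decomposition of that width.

Every bag has size at most 2, so the width is 2 − 1 = 1 and tw(G) ≤ 1. Any graph with an edge has treewidth ≥ 1, and G has the edge 2–1. Combining the bounds, tw(G) = 1.

Treewidth 1.
One optimal decomposition is:
Bags: B1 = {1, 2}  B2 = {1, 3}  B3 = {0, 1}
Tree: B1–B2, B2–B3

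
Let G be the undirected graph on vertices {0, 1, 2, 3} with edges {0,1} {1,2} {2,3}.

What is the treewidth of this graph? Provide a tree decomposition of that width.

Treewidth 1.
One optimal decomposition is:
Bags: B1 = {1, 2}  B2 = {2, 3}  B3 = {0, 1}
Tree: B1–B2, B1–B3

Each bag holds 2 vertices, so the decomposition has width 1, which upper-bounds the treewidth. G has an edge, so its treewidth is at least 1. The upper and lower bounds meet at 1, so that is the treewidth.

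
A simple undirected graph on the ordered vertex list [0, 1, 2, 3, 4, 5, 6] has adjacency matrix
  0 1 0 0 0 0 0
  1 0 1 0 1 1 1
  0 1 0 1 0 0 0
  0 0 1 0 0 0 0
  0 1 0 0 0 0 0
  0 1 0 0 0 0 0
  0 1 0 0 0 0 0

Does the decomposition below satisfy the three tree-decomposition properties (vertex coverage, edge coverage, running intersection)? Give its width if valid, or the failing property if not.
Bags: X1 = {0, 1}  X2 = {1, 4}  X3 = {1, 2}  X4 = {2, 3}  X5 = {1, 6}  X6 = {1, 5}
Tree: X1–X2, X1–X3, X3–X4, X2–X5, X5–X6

Yes; width 1.

Every vertex of G appears in some bag (union = {0, 1, 2, 3, 4, 5, 6}); every edge is covered by a bag; and for each vertex v the set of bags containing v is connected in the bag tree. The decomposition is therefore valid. The largest bag has 2 vertices, so the width is 1.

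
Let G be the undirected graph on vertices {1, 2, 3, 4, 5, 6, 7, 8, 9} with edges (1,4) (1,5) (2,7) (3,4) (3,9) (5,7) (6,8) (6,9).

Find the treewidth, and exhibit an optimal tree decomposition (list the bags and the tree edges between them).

Every bag has size at most 2, so the width is 2 − 1 = 1 and tw(G) ≤ 1. G has an edge, so its treewidth is at least 1. Hence tw(G) = 1 exactly.

Treewidth 1.
One such decomposition:
Bags: B1 = {2, 7}  B2 = {5, 7}  B3 = {1, 5}  B4 = {1, 4}  B5 = {3, 4}  B6 = {3, 9}  B7 = {6, 9}  B8 = {6, 8}
Tree: B1–B2, B2–B3, B3–B4, B4–B5, B5–B6, B6–B7, B7–B8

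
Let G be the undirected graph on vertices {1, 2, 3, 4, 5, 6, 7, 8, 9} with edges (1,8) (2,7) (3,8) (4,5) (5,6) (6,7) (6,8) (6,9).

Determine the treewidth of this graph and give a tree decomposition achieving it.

Treewidth 1.
One such decomposition:
Bags: B1 = {6, 7}  B2 = {6, 8}  B3 = {3, 8}  B4 = {6, 9}  B5 = {5, 6}  B6 = {1, 8}  B7 = {4, 5}  B8 = {2, 7}
Tree: B1–B2, B2–B3, B2–B4, B4–B5, B3–B6, B5–B7, B1–B8

The largest bag has 2 vertices, giving width 1; this decomposition certifies tw(G) ≤ 1. Any graph with an edge has treewidth ≥ 1, and G has the edge 6–7. Therefore the treewidth is 1.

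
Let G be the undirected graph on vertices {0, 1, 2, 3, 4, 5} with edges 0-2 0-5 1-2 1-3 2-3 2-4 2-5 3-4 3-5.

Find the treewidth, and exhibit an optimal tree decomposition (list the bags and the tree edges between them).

The largest bag has 3 vertices, giving width 2; this decomposition certifies tw(G) ≤ 2. On the other hand G contains the 3-clique {0, 2, 5}. A clique must lie in a single bag of any decomposition, so no decomposition can have width below 2. Therefore the treewidth is 2.

Treewidth 2.
One optimal decomposition is:
Bags: B1 = {2, 3, 5}  B2 = {1, 2, 3}  B3 = {2, 3, 4}  B4 = {0, 2, 5}
Tree: B1–B2, B2–B3, B1–B4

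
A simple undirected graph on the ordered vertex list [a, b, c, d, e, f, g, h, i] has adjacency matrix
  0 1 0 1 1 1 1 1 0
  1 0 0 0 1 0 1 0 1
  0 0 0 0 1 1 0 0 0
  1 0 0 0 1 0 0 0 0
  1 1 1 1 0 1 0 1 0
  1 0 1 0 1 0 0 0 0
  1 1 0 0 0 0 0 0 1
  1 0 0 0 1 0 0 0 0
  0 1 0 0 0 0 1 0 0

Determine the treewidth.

A width-2 tree decomposition is:
Bags: B1 = {a, b, e}  B2 = {a, b, g}  B3 = {a, e, f}  B4 = {b, g, i}  B5 = {c, e, f}  B6 = {a, d, e}  B7 = {a, e, h}
Tree: B1–B2, B1–B3, B2–B4, B3–B5, B3–B6, B3–B7
Each bag holds 3 vertices, so the decomposition has width 2, which upper-bounds the treewidth. On the other hand G contains the 3-clique {c, e, f}. A clique must lie in a single bag of any decomposition, so no decomposition can have width below 2. Therefore the treewidth is 2.

2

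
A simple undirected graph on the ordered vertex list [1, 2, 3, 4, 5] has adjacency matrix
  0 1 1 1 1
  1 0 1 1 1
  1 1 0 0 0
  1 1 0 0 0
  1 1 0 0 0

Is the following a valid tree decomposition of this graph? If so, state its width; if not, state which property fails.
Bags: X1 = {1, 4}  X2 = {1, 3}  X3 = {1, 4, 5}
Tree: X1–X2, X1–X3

A tree decomposition must satisfy three properties: every vertex lies in some bag; for every edge, both endpoints lie together in some bag; and for every vertex, the bags containing it form a connected subtree. Here vertex 2 appears in no bag, so the decomposition is invalid.

No — vertex 2 appears in no bag.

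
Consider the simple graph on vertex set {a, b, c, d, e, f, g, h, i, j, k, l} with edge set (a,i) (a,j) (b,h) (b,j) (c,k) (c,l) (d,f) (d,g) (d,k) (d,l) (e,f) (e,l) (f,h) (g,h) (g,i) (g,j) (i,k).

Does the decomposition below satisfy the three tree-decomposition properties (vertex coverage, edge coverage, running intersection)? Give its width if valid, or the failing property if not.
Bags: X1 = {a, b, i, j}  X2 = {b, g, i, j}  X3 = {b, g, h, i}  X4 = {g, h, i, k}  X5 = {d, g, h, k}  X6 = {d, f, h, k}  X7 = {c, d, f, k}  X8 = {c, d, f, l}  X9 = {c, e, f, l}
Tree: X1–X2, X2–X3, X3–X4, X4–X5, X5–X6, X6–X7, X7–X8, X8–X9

Every vertex of G appears in some bag (union = {a, b, c, d, e, f, g, h, i, j, k, l}); every edge is covered by a bag; and for each vertex v the set of bags containing v is connected in the bag tree. The decomposition is therefore valid. The largest bag has 4 vertices, so the width is 3.

Yes; width 3.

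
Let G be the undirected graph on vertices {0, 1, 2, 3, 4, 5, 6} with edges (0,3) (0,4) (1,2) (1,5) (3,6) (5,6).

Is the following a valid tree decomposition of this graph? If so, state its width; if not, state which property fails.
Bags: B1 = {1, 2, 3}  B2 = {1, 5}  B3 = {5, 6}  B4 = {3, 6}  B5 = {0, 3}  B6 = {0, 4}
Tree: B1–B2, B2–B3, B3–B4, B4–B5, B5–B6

No — bags containing vertex 3 are not connected in the tree.

A tree decomposition must satisfy three properties: every vertex lies in some bag; for every edge, both endpoints lie together in some bag; and for every vertex, the bags containing it form a connected subtree. Here bags containing vertex 3 are not connected in the tree, so the decomposition is invalid.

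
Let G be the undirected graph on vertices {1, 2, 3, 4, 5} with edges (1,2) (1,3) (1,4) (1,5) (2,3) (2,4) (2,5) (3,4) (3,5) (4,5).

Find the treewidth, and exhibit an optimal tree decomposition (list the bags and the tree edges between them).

Treewidth 4.
One such decomposition:
Bags: B1 = {1, 2, 3, 4, 5}
Tree: (single bag)

A single bag containing all 5 vertices is trivially a valid decomposition of width 4. For the lower bound, the 5 vertices {1, 2, 3, 4, 5} are pairwise adjacent, and any tree decomposition puts a clique entirely inside one bag — forcing width ≥ 4. Combining the bounds, tw(G) = 4.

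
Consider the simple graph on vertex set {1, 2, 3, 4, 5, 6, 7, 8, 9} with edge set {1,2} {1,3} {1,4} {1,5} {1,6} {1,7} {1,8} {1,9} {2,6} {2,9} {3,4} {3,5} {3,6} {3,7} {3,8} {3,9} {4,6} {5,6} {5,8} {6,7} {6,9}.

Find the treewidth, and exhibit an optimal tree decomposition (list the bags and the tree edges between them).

Each bag holds 4 vertices, so the decomposition has width 3, which upper-bounds the treewidth. For the lower bound, the 4 vertices {1, 2, 6, 9} are pairwise adjacent, and any tree decomposition puts a clique entirely inside one bag — forcing width ≥ 3. Combining the bounds, tw(G) = 3.

Treewidth 3.
One such decomposition:
Bags: B1 = {1, 3, 6, 7}  B2 = {1, 3, 6, 9}  B3 = {1, 2, 6, 9}  B4 = {1, 3, 4, 6}  B5 = {1, 3, 5, 6}  B6 = {1, 3, 5, 8}
Tree: B1–B2, B2–B3, B1–B4, B1–B5, B5–B6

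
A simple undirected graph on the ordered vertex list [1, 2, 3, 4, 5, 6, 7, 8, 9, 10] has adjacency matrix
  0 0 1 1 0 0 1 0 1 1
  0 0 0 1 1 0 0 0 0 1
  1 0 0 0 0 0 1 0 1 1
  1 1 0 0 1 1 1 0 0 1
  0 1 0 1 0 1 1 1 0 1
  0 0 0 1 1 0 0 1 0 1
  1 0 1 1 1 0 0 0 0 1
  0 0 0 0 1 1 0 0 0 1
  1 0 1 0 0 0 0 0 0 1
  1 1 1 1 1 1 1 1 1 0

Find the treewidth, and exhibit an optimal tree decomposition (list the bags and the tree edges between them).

The largest bag has 4 vertices, giving width 3; this decomposition certifies tw(G) ≤ 3. For the lower bound, the 4 vertices {5, 6, 8, 10} are pairwise adjacent, and any tree decomposition puts a clique entirely inside one bag — forcing width ≥ 3. Hence tw(G) = 3 exactly.

Treewidth 3.
One such decomposition:
Bags: B1 = {4, 5, 7, 10}  B2 = {4, 5, 6, 10}  B3 = {5, 6, 8, 10}  B4 = {2, 4, 5, 10}  B5 = {1, 4, 7, 10}  B6 = {1, 3, 7, 10}  B7 = {1, 3, 9, 10}
Tree: B1–B2, B2–B3, B2–B4, B1–B5, B5–B6, B6–B7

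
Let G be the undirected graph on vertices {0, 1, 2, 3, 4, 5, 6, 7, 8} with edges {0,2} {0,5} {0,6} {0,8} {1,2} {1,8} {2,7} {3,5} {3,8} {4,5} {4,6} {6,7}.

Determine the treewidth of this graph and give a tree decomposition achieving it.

Treewidth 3.
One optimal decomposition is:
Bags: B1 = {4, 5, 6, 7}  B2 = {0, 5, 6, 7}  B3 = {0, 2, 5, 7}  B4 = {0, 2, 3, 5}  B5 = {0, 2, 3, 8}  B6 = {1, 2, 3, 8}
Tree: B1–B2, B2–B3, B3–B4, B4–B5, B5–B6

Every bag has size at most 4, so the width is 4 − 1 = 3 and tw(G) ≤ 3. For the lower bound: the 4 vertex sets {4,6,7}, {5}, {0}, {1,2,3,8} are disjoint, each induces a connected subgraph, and every pair is joined by at least one edge of G. Contracting each set to a single vertex therefore yields K_{4} as a minor, and since treewidth is minor-monotone, tw(G) ≥ tw(K_{4}) = 3. Combining the bounds, tw(G) = 3.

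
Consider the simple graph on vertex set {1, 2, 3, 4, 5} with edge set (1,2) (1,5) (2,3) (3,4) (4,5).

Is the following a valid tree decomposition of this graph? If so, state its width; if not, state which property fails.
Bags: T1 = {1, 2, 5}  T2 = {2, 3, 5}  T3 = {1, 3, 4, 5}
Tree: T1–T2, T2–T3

No — bags containing vertex 1 are not connected in the tree.

A tree decomposition must satisfy three properties: every vertex lies in some bag; for every edge, both endpoints lie together in some bag; and for every vertex, the bags containing it form a connected subtree. Here bags containing vertex 1 are not connected in the tree, so the decomposition is invalid.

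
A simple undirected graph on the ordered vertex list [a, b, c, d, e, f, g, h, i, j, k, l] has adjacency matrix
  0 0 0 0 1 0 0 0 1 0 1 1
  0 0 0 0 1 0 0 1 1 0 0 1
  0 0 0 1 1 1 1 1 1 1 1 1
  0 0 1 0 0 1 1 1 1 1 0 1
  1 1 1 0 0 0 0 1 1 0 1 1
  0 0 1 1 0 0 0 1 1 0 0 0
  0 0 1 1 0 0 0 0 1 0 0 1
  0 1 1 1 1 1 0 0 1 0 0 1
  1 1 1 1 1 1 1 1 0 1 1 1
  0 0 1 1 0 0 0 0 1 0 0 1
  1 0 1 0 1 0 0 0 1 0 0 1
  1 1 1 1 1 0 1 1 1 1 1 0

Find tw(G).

A width-4 tree decomposition is:
Bags: B1 = {c, e, h, i, l}  B2 = {c, d, h, i, l}  B3 = {c, d, f, h, i}  B4 = {c, d, i, j, l}  B5 = {c, e, i, k, l}  B6 = {c, d, g, i, l}  B7 = {a, e, i, k, l}  B8 = {b, e, h, i, l}
Tree: B1–B2, B2–B3, B2–B4, B1–B5, B2–B6, B5–B7, B1–B8
The largest bag has 5 vertices, giving width 4; this decomposition certifies tw(G) ≤ 4. On the other hand G contains the 5-clique {c, d, f, h, i}. A clique must lie in a single bag of any decomposition, so no decomposition can have width below 4. Combining the bounds, tw(G) = 4.

4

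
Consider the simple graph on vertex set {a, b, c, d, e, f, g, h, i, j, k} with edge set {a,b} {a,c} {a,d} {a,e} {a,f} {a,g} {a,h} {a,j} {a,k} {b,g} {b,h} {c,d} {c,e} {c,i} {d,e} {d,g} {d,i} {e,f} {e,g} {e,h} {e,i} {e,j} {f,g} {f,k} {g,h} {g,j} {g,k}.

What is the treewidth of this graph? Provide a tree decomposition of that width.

Each bag holds 4 vertices, so the decomposition has width 3, which upper-bounds the treewidth. For the lower bound, the 4 vertices {a, d, e, g} are pairwise adjacent, and any tree decomposition puts a clique entirely inside one bag — forcing width ≥ 3. The upper and lower bounds meet at 3, so that is the treewidth.

Treewidth 3.
One optimal decomposition is:
Bags: B1 = {a, f, g, k}  B2 = {a, e, f, g}  B3 = {a, e, g, h}  B4 = {a, e, g, j}  B5 = {a, b, g, h}  B6 = {a, d, e, g}  B7 = {a, c, d, e}  B8 = {c, d, e, i}
Tree: B1–B2, B2–B3, B3–B4, B3–B5, B4–B6, B6–B7, B7–B8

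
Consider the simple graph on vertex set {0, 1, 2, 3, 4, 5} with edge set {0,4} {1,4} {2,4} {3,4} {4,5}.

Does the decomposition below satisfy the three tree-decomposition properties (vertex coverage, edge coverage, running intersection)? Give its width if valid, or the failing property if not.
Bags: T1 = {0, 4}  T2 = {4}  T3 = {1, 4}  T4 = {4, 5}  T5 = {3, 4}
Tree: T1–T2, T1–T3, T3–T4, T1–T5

No — vertex 2 appears in no bag.

A tree decomposition must satisfy three properties: every vertex lies in some bag; for every edge, both endpoints lie together in some bag; and for every vertex, the bags containing it form a connected subtree. Here vertex 2 appears in no bag, so the decomposition is invalid.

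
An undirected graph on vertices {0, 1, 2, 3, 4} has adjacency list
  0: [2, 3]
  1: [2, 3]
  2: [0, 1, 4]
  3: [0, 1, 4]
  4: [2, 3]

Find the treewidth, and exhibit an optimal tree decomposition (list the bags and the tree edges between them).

Every bag has size at most 3, so the width is 3 − 1 = 2 and tw(G) ≤ 2. The edges 4–3–0–2–4 form a cycle, so G is not a tree and its treewidth is at least 2. The upper and lower bounds meet at 2, so that is the treewidth.

Treewidth 2.
One optimal decomposition is:
Bags: B1 = {2, 3, 4}  B2 = {0, 2, 3}  B3 = {1, 2, 3}
Tree: B1–B2, B2–B3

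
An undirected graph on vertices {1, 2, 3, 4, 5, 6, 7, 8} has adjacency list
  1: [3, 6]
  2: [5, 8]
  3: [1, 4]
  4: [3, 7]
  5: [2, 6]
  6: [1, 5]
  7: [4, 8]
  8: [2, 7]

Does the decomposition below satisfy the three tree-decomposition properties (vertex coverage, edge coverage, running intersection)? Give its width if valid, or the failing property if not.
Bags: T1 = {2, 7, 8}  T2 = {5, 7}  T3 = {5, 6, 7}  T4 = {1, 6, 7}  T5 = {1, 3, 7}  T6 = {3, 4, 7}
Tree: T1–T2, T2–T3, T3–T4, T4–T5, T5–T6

A tree decomposition must satisfy three properties: every vertex lies in some bag; for every edge, both endpoints lie together in some bag; and for every vertex, the bags containing it form a connected subtree. Here edge (2,5) lies in no bag, so the decomposition is invalid.

No — edge (2,5) lies in no bag.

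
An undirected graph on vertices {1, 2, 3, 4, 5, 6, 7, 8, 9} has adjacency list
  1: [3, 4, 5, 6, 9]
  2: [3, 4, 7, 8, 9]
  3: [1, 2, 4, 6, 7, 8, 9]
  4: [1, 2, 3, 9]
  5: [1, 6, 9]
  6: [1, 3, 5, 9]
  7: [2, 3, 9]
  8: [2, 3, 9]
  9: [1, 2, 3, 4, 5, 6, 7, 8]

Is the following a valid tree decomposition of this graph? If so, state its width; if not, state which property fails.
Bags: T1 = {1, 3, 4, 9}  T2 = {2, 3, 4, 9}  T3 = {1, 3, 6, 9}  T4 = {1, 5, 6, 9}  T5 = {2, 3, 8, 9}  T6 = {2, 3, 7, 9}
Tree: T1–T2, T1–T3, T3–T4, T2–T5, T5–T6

Yes; width 3.

Every vertex of G appears in some bag (union = {1, 2, 3, 4, 5, 6, 7, 8, 9}); every edge is covered by a bag; and for each vertex v the set of bags containing v is connected in the bag tree. The decomposition is therefore valid. The largest bag has 4 vertices, so the width is 3.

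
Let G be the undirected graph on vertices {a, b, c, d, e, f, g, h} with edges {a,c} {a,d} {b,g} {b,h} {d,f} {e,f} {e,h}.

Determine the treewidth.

A width-1 tree decomposition is:
Bags: B1 = {b, g}  B2 = {b, h}  B3 = {e, h}  B4 = {e, f}  B5 = {d, f}  B6 = {a, d}  B7 = {a, c}
Tree: B1–B2, B2–B3, B3–B4, B4–B5, B5–B6, B6–B7
Each bag holds 2 vertices, so the decomposition has width 1, which upper-bounds the treewidth. Since G has at least one edge (e.g. g–b), it is not an edgeless graph, so tw(G) ≥ 1. The upper and lower bounds meet at 1, so that is the treewidth.

1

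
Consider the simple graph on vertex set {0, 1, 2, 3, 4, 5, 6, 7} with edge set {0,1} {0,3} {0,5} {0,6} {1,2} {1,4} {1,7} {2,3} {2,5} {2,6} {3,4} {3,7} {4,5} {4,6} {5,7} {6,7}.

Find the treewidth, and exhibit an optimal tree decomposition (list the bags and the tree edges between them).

Treewidth 4.
One such decomposition:
Bags: B1 = {0, 1, 2, 4, 7}  B2 = {0, 2, 3, 4, 7}  B3 = {0, 2, 4, 6, 7}  B4 = {0, 2, 4, 5, 7}
Tree: B1–B2, B2–B3, B3–B4

Each bag holds 5 vertices, so the decomposition has width 4, which upper-bounds the treewidth. For the lower bound: the 5 vertex sets {1,2}, {3,4}, {0,6}, {7}, {5} are disjoint, each induces a connected subgraph, and every pair is joined by at least one edge of G. Contracting each set to a single vertex therefore yields K_{5} as a minor, and since treewidth is minor-monotone, tw(G) ≥ tw(K_{5}) = 4. Therefore the treewidth is 4.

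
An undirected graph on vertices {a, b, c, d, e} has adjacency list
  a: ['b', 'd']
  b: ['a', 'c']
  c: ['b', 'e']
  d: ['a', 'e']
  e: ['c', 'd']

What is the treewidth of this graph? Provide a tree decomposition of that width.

The largest bag has 3 vertices, giving width 2; this decomposition certifies tw(G) ≤ 2. The edges d–a–b–c–e–d form a cycle, so G is not a tree and its treewidth is at least 2. Hence tw(G) = 2 exactly.

Treewidth 2.
One optimal decomposition is:
Bags: B1 = {a, b, d}  B2 = {b, c, d}  B3 = {c, d, e}
Tree: B1–B2, B2–B3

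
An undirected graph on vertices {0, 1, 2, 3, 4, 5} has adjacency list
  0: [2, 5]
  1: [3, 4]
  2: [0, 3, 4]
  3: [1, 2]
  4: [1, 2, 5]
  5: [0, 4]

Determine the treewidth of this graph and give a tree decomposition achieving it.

Treewidth 2.
One optimal decomposition is:
Bags: B1 = {1, 2, 3}  B2 = {1, 2, 4}  B3 = {0, 2, 4}  B4 = {0, 4, 5}
Tree: B1–B2, B2–B3, B3–B4

Every bag has size at most 3, so the width is 3 − 1 = 2 and tw(G) ≤ 2. For the lower bound, G contains the cycle 3–1–4–2–3, so G is not a forest; only forests have treewidth ≤ 1, hence tw(G) ≥ 2. Hence tw(G) = 2 exactly.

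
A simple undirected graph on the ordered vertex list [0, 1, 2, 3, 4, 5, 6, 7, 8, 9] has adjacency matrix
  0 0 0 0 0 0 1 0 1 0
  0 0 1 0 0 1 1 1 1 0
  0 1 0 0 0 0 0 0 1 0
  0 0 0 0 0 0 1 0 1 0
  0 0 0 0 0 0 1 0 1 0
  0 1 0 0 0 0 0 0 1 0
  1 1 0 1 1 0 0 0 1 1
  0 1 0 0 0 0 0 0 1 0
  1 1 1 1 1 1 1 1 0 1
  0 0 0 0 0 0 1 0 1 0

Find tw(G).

2

A width-2 tree decomposition is:
Bags: B1 = {3, 6, 8}  B2 = {0, 6, 8}  B3 = {1, 6, 8}  B4 = {1, 2, 8}  B5 = {1, 7, 8}  B6 = {6, 8, 9}  B7 = {4, 6, 8}  B8 = {1, 5, 8}
Tree: B1–B2, B1–B3, B3–B4, B3–B5, B1–B6, B6–B7, B4–B8
Every bag has size at most 3, so the width is 3 − 1 = 2 and tw(G) ≤ 2. For the lower bound, the 3 vertices {1, 2, 8} are pairwise adjacent, and any tree decomposition puts a clique entirely inside one bag — forcing width ≥ 2. Hence tw(G) = 2 exactly.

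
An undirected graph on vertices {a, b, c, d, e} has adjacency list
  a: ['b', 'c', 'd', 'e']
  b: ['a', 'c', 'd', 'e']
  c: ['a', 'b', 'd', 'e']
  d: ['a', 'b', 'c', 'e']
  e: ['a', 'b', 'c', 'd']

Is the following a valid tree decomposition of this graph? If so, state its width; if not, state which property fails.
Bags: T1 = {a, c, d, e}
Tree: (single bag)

A tree decomposition must satisfy three properties: every vertex lies in some bag; for every edge, both endpoints lie together in some bag; and for every vertex, the bags containing it form a connected subtree. Here vertex b appears in no bag, so the decomposition is invalid.

No — vertex b appears in no bag.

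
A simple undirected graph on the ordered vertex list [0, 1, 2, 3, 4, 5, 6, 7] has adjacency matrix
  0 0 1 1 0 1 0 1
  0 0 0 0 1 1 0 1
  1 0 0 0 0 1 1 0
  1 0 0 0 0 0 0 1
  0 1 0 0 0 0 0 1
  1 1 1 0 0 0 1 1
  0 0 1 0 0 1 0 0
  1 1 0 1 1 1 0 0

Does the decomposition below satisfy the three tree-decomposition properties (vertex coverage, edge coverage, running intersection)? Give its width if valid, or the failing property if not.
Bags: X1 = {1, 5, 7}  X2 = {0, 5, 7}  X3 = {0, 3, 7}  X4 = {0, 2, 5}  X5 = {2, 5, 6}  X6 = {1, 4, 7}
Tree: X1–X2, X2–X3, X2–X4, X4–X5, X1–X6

Every vertex of G appears in some bag (union = {0, 1, 2, 3, 4, 5, 6, 7}); every edge is covered by a bag; and for each vertex v the set of bags containing v is connected in the bag tree. The decomposition is therefore valid. The largest bag has 3 vertices, so the width is 2.

Yes; width 2.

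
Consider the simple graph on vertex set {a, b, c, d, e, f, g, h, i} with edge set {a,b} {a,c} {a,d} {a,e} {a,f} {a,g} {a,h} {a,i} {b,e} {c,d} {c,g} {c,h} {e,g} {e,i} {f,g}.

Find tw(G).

A width-2 tree decomposition is:
Bags: B1 = {a, e, i}  B2 = {a, b, e}  B3 = {a, e, g}  B4 = {a, c, g}  B5 = {a, c, d}  B6 = {a, c, h}  B7 = {a, f, g}
Tree: B1–B2, B1–B3, B3–B4, B4–B5, B4–B6, B4–B7
Each bag holds 3 vertices, so the decomposition has width 2, which upper-bounds the treewidth. For the lower bound, the 3 vertices {a, c, d} are pairwise adjacent, and any tree decomposition puts a clique entirely inside one bag — forcing width ≥ 2. Combining the bounds, tw(G) = 2.

2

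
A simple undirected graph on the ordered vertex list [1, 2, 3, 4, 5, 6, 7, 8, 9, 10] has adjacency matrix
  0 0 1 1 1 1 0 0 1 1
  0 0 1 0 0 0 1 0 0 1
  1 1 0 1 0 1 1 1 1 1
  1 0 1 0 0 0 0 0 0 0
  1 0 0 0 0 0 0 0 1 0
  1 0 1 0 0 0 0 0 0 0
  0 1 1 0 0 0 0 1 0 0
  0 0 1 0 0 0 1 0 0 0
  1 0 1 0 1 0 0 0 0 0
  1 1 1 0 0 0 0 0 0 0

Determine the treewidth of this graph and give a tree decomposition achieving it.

Treewidth 2.
One optimal decomposition is:
Bags: B1 = {2, 3, 10}  B2 = {1, 3, 10}  B3 = {1, 3, 9}  B4 = {1, 5, 9}  B5 = {1, 3, 4}  B6 = {2, 3, 7}  B7 = {1, 3, 6}  B8 = {3, 7, 8}
Tree: B1–B2, B2–B3, B3–B4, B2–B5, B1–B6, B2–B7, B6–B8

Each bag holds 3 vertices, so the decomposition has width 2, which upper-bounds the treewidth. Conversely, {3, 7, 8} is a clique of size 3, and the vertices of any clique must share a bag in every tree decomposition; so some bag has ≥ 3 vertices and tw(G) ≥ 2. Combining the bounds, tw(G) = 2.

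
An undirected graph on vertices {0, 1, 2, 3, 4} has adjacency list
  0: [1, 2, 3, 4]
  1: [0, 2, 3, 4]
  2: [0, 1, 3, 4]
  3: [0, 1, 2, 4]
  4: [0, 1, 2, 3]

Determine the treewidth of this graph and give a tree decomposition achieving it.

A single bag containing all 5 vertices is trivially a valid decomposition of width 4. Conversely, {0, 1, 2, 3, 4} is a clique of size 5, and the vertices of any clique must share a bag in every tree decomposition; so some bag has ≥ 5 vertices and tw(G) ≥ 4. The upper and lower bounds meet at 4, so that is the treewidth.

Treewidth 4.
One optimal decomposition is:
Bags: B1 = {0, 1, 2, 3, 4}
Tree: (single bag)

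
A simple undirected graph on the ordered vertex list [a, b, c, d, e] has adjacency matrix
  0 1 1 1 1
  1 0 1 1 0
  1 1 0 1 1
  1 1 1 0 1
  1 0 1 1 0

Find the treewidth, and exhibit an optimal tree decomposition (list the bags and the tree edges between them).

Treewidth 3.
One optimal decomposition is:
Bags: B1 = {a, c, d, e}  B2 = {a, b, c, d}
Tree: B1–B2

The largest bag has 4 vertices, giving width 3; this decomposition certifies tw(G) ≤ 3. Conversely, {a, c, d, e} is a clique of size 4, and the vertices of any clique must share a bag in every tree decomposition; so some bag has ≥ 4 vertices and tw(G) ≥ 3. Therefore the treewidth is 3.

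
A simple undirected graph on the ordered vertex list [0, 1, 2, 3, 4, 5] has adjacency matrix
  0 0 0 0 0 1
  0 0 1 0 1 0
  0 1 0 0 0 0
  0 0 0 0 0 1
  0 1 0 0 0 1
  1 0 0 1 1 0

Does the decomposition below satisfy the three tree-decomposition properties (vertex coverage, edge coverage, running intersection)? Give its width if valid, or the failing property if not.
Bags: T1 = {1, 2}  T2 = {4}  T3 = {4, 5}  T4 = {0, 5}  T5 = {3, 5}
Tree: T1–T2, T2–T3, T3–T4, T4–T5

A tree decomposition must satisfy three properties: every vertex lies in some bag; for every edge, both endpoints lie together in some bag; and for every vertex, the bags containing it form a connected subtree. Here edge (1,4) lies in no bag, so the decomposition is invalid.

No — edge (1,4) lies in no bag.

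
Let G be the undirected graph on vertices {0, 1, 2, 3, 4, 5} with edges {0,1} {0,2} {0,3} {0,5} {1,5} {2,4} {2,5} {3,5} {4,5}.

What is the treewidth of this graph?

2

A width-2 tree decomposition is:
Bags: B1 = {0, 1, 5}  B2 = {0, 2, 5}  B3 = {2, 4, 5}  B4 = {0, 3, 5}
Tree: B1–B2, B2–B3, B2–B4
Each bag holds 3 vertices, so the decomposition has width 2, which upper-bounds the treewidth. On the other hand G contains the 3-clique {0, 1, 5}. A clique must lie in a single bag of any decomposition, so no decomposition can have width below 2. The upper and lower bounds meet at 2, so that is the treewidth.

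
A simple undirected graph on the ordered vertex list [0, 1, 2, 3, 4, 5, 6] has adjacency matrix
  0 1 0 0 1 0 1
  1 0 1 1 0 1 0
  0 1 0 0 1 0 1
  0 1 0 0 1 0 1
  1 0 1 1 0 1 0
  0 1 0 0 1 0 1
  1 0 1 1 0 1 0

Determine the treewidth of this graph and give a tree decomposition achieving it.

Treewidth 3.
One optimal decomposition is:
Bags: B1 = {1, 3, 4, 6}  B2 = {0, 1, 4, 6}  B3 = {1, 4, 5, 6}  B4 = {1, 2, 4, 6}
Tree: B1–B2, B2–B3, B3–B4

The largest bag has 4 vertices, giving width 3; this decomposition certifies tw(G) ≤ 3. For the lower bound: the 4 vertex sets {1,3}, {0,6}, {4}, {5} are disjoint, each induces a connected subgraph, and every pair is joined by at least one edge of G. Contracting each set to a single vertex therefore yields K_{4} as a minor, and since treewidth is minor-monotone, tw(G) ≥ tw(K_{4}) = 3. Hence tw(G) = 3 exactly.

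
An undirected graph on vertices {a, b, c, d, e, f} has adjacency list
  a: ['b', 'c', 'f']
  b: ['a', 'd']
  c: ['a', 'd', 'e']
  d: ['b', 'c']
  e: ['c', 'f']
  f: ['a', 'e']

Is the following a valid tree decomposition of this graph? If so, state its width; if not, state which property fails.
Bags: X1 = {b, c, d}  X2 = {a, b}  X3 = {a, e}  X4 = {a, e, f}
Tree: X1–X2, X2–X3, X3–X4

A tree decomposition must satisfy three properties: every vertex lies in some bag; for every edge, both endpoints lie together in some bag; and for every vertex, the bags containing it form a connected subtree. Here edge (c,a) lies in no bag, so the decomposition is invalid.

No — edge (c,a) lies in no bag.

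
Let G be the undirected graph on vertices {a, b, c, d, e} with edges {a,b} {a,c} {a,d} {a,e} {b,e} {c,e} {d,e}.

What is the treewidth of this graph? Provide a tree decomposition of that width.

Treewidth 2.
One such decomposition:
Bags: B1 = {a, c, e}  B2 = {a, b, e}  B3 = {a, d, e}
Tree: B1–B2, B2–B3

Each bag holds 3 vertices, so the decomposition has width 2, which upper-bounds the treewidth. For the lower bound, the 3 vertices {a, d, e} are pairwise adjacent, and any tree decomposition puts a clique entirely inside one bag — forcing width ≥ 2. Combining the bounds, tw(G) = 2.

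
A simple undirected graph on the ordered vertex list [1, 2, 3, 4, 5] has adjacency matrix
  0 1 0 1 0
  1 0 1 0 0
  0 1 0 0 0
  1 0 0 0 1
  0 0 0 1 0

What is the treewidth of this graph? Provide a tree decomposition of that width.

Each bag holds 2 vertices, so the decomposition has width 1, which upper-bounds the treewidth. G has an edge, so its treewidth is at least 1. Hence tw(G) = 1 exactly.

Treewidth 1.
One such decomposition:
Bags: B1 = {1, 4}  B2 = {1, 2}  B3 = {4, 5}  B4 = {2, 3}
Tree: B1–B2, B1–B3, B2–B4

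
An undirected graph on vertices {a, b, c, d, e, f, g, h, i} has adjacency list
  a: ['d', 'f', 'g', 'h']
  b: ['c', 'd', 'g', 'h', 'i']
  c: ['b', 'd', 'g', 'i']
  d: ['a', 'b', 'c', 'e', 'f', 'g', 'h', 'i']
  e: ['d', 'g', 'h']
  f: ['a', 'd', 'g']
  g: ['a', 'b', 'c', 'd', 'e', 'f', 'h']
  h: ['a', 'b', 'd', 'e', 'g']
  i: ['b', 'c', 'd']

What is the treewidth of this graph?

A width-3 tree decomposition is:
Bags: B1 = {b, d, g, h}  B2 = {b, c, d, g}  B3 = {b, c, d, i}  B4 = {a, d, g, h}  B5 = {d, e, g, h}  B6 = {a, d, f, g}
Tree: B1–B2, B2–B3, B1–B4, B4–B5, B4–B6
Each bag holds 4 vertices, so the decomposition has width 3, which upper-bounds the treewidth. For the lower bound, the 4 vertices {d, e, g, h} are pairwise adjacent, and any tree decomposition puts a clique entirely inside one bag — forcing width ≥ 3. The upper and lower bounds meet at 3, so that is the treewidth.

3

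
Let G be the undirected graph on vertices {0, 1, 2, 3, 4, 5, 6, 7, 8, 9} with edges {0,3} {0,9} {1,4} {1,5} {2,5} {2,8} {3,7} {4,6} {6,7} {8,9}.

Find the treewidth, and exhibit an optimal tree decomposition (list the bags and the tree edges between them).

The largest bag has 3 vertices, giving width 2; this decomposition certifies tw(G) ≤ 2. The edges 6–7–3–0–9–8–2–5–1–4–6 form a cycle, so G is not a tree and its treewidth is at least 2. Combining the bounds, tw(G) = 2.

Treewidth 2.
One optimal decomposition is:
Bags: B1 = {3, 6, 7}  B2 = {0, 3, 6}  B3 = {0, 6, 9}  B4 = {6, 8, 9}  B5 = {2, 6, 8}  B6 = {2, 5, 6}  B7 = {1, 5, 6}  B8 = {1, 4, 6}
Tree: B1–B2, B2–B3, B3–B4, B4–B5, B5–B6, B6–B7, B7–B8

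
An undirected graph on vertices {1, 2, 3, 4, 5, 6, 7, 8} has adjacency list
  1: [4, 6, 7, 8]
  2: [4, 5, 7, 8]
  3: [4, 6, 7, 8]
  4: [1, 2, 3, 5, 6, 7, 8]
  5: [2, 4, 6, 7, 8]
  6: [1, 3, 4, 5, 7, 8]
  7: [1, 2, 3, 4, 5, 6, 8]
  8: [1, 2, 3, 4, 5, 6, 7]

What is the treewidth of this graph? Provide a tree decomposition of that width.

Every bag has size at most 5, so the width is 5 − 1 = 4 and tw(G) ≤ 4. On the other hand G contains the 5-clique {2, 4, 5, 7, 8}. A clique must lie in a single bag of any decomposition, so no decomposition can have width below 4. Combining the bounds, tw(G) = 4.

Treewidth 4.
Bags: B1 = {4, 5, 6, 7, 8}  B2 = {1, 4, 6, 7, 8}  B3 = {3, 4, 6, 7, 8}  B4 = {2, 4, 5, 7, 8}
Tree: B1–B2, B1–B3, B1–B4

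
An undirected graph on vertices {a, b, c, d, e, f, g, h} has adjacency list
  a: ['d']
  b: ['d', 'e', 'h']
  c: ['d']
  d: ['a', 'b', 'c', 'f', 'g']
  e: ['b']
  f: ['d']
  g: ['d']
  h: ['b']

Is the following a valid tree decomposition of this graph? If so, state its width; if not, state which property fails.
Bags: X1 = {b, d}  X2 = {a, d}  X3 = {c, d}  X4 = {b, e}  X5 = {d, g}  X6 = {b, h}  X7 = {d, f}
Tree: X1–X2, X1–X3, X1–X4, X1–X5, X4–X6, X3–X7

Yes; width 1.

Vertex coverage: the bags together contain {a, b, c, d, e, f, g, h}, the full vertex set. Edge coverage: each edge of G has both endpoints in at least one bag. Running intersection: for every vertex, the bags containing it form a connected subtree. All three properties hold, so this is a valid tree decomposition of width max|bag| − 1 = 1, and hence tw(G) ≤ 1.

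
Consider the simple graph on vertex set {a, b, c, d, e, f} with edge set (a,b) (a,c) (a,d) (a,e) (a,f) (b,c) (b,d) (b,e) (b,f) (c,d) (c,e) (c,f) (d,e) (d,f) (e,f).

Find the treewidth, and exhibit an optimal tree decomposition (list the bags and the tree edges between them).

A single bag containing all 6 vertices is trivially a valid decomposition of width 5. Conversely, {a, b, c, d, e, f} is a clique of size 6, and the vertices of any clique must share a bag in every tree decomposition; so some bag has ≥ 6 vertices and tw(G) ≥ 5. Hence tw(G) = 5 exactly.

Treewidth 5.
One optimal decomposition is:
Bags: B1 = {a, b, c, d, e, f}
Tree: (single bag)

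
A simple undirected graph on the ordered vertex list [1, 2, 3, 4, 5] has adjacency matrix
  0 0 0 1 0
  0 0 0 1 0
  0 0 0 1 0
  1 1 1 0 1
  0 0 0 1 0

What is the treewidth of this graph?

A width-1 tree decomposition is:
Bags: B1 = {4, 5}  B2 = {2, 4}  B3 = {1, 4}  B4 = {3, 4}
Tree: B1–B2, B2–B3, B2–B4
Every bag has size at most 2, so the width is 2 − 1 = 1 and tw(G) ≤ 1. G has an edge, so its treewidth is at least 1. Hence tw(G) = 1 exactly.

1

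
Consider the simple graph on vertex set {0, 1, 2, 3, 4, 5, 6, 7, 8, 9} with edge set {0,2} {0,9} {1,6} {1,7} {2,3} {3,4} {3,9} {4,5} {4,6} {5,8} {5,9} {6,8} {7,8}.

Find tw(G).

2

A width-2 tree decomposition is:
Bags: B1 = {1, 7, 8}  B2 = {1, 6, 8}  B3 = {5, 6, 8}  B4 = {4, 5, 6}  B5 = {4, 5, 9}  B6 = {3, 4, 9}  B7 = {0, 3, 9}  B8 = {0, 2, 3}
Tree: B1–B2, B2–B3, B3–B4, B4–B5, B5–B6, B6–B7, B7–B8
Every bag has size at most 3, so the width is 3 − 1 = 2 and tw(G) ≤ 2. The edges 7–1–6–8–7 form a cycle, so G is not a tree and its treewidth is at least 2. Hence tw(G) = 2 exactly.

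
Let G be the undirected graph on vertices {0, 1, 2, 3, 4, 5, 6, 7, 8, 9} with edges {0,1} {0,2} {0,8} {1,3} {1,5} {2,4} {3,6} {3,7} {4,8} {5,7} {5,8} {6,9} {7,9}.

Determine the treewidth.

2

A width-2 tree decomposition is:
Bags: B1 = {0, 2, 4}  B2 = {0, 4, 8}  B3 = {0, 1, 8}  B4 = {1, 5, 8}  B5 = {1, 3, 5}  B6 = {3, 5, 7}  B7 = {3, 6, 7}  B8 = {6, 7, 9}
Tree: B1–B2, B2–B3, B3–B4, B4–B5, B5–B6, B6–B7, B7–B8
Every bag has size at most 3, so the width is 3 − 1 = 2 and tw(G) ≤ 2. Since 2–4–8–0–2 is a cycle in G, G is not acyclic. Forests are exactly the graphs of treewidth ≤ 1, so tw(G) ≥ 2. Therefore the treewidth is 2.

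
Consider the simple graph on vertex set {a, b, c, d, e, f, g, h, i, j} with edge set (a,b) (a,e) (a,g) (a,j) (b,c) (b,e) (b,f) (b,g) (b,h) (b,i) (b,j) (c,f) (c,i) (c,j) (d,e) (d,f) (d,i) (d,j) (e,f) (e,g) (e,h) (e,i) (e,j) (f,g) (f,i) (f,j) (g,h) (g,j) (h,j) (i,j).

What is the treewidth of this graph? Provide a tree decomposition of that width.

Treewidth 4.
One optimal decomposition is:
Bags: B1 = {a, b, e, g, j}  B2 = {b, e, f, g, j}  B3 = {b, e, f, i, j}  B4 = {b, e, g, h, j}  B5 = {b, c, f, i, j}  B6 = {d, e, f, i, j}
Tree: B1–B2, B2–B3, B2–B4, B3–B5, B3–B6

Every bag has size at most 5, so the width is 5 − 1 = 4 and tw(G) ≤ 4. Conversely, {d, e, f, i, j} is a clique of size 5, and the vertices of any clique must share a bag in every tree decomposition; so some bag has ≥ 5 vertices and tw(G) ≥ 4. Combining the bounds, tw(G) = 4.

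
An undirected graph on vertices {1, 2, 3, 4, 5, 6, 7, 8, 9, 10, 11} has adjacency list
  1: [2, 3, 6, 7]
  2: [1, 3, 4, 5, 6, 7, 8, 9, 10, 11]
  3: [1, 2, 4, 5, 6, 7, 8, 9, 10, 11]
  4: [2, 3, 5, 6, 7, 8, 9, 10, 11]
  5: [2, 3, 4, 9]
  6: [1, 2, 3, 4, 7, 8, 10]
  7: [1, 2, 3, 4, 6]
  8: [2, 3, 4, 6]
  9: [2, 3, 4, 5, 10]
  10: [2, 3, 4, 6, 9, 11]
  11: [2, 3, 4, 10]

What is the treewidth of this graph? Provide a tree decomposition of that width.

Treewidth 4.
One such decomposition:
Bags: B1 = {2, 3, 4, 9, 10}  B2 = {2, 3, 4, 10, 11}  B3 = {2, 3, 4, 6, 10}  B4 = {2, 3, 4, 6, 7}  B5 = {1, 2, 3, 6, 7}  B6 = {2, 3, 4, 5, 9}  B7 = {2, 3, 4, 6, 8}
Tree: B1–B2, B1–B3, B3–B4, B4–B5, B1–B6, B4–B7

Every bag has size at most 5, so the width is 5 − 1 = 4 and tw(G) ≤ 4. On the other hand G contains the 5-clique {1, 2, 3, 6, 7}. A clique must lie in a single bag of any decomposition, so no decomposition can have width below 4. Combining the bounds, tw(G) = 4.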